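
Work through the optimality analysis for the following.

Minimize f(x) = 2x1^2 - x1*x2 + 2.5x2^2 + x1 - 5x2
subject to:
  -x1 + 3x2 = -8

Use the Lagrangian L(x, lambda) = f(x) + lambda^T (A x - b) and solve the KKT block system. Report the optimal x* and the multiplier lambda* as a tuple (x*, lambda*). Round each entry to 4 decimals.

Form the Lagrangian:
  L(x, lambda) = (1/2) x^T Q x + c^T x + lambda^T (A x - b)
Stationarity (grad_x L = 0): Q x + c + A^T lambda = 0.
Primal feasibility: A x = b.

This gives the KKT block system:
  [ Q   A^T ] [ x     ]   [-c ]
  [ A    0  ] [ lambda ] = [ b ]

Solving the linear system:
  x*      = (0.6286, -2.4571)
  lambda* = (5.9714)
  f(x*)   = 30.3429

x* = (0.6286, -2.4571), lambda* = (5.9714)


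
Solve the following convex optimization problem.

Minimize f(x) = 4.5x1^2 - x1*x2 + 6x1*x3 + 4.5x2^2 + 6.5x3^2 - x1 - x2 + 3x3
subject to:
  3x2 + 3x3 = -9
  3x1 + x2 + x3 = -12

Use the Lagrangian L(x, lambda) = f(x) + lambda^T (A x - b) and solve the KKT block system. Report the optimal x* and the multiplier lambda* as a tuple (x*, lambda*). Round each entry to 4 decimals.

Form the Lagrangian:
  L(x, lambda) = (1/2) x^T Q x + c^T x + lambda^T (A x - b)
Stationarity (grad_x L = 0): Q x + c + A^T lambda = 0.
Primal feasibility: A x = b.

This gives the KKT block system:
  [ Q   A^T ] [ x     ]   [-c ]
  [ A    0  ] [ lambda ] = [ b ]

Solving the linear system:
  x*      = (-3, -2.5455, -0.4545)
  lambda* = (3.8384, 9.3939)
  f(x*)   = 75.7273

x* = (-3, -2.5455, -0.4545), lambda* = (3.8384, 9.3939)


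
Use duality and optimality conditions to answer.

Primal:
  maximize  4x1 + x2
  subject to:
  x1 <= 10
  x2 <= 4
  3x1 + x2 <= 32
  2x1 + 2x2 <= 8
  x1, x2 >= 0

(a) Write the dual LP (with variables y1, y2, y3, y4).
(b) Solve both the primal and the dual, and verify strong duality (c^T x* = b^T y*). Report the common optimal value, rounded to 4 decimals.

The standard primal-dual pair for 'max c^T x s.t. A x <= b, x >= 0' is:
  Dual:  min b^T y  s.t.  A^T y >= c,  y >= 0.

So the dual LP is:
  minimize  10y1 + 4y2 + 32y3 + 8y4
  subject to:
    y1 + 3y3 + 2y4 >= 4
    y2 + y3 + 2y4 >= 1
    y1, y2, y3, y4 >= 0

Solving the primal: x* = (4, 0).
  primal value c^T x* = 16.
Solving the dual: y* = (0, 0, 0, 2).
  dual value b^T y* = 16.
Strong duality: c^T x* = b^T y*. Confirmed.

16


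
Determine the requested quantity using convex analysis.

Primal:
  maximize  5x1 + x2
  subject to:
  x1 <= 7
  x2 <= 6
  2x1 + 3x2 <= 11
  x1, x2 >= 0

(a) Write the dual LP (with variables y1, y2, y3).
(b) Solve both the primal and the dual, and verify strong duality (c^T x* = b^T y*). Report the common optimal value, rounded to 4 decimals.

The standard primal-dual pair for 'max c^T x s.t. A x <= b, x >= 0' is:
  Dual:  min b^T y  s.t.  A^T y >= c,  y >= 0.

So the dual LP is:
  minimize  7y1 + 6y2 + 11y3
  subject to:
    y1 + 2y3 >= 5
    y2 + 3y3 >= 1
    y1, y2, y3 >= 0

Solving the primal: x* = (5.5, 0).
  primal value c^T x* = 27.5.
Solving the dual: y* = (0, 0, 2.5).
  dual value b^T y* = 27.5.
Strong duality: c^T x* = b^T y*. Confirmed.

27.5


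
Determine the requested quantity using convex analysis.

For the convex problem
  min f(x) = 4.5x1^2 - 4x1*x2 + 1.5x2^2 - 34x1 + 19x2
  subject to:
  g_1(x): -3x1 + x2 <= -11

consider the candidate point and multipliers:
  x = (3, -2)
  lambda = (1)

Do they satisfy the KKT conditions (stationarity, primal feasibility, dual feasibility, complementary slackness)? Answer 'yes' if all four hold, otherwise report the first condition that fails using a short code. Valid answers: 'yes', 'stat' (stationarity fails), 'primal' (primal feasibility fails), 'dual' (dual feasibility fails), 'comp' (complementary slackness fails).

Gradient of f: grad f(x) = Q x + c = (1, 1)
Constraint values g_i(x) = a_i^T x - b_i:
  g_1((3, -2)) = 0
Stationarity residual: grad f(x) + sum_i lambda_i a_i = (-2, 2)
  -> stationarity FAILS
Primal feasibility (all g_i <= 0): OK
Dual feasibility (all lambda_i >= 0): OK
Complementary slackness (lambda_i * g_i(x) = 0 for all i): OK

Verdict: the first failing condition is stationarity -> stat.

stat


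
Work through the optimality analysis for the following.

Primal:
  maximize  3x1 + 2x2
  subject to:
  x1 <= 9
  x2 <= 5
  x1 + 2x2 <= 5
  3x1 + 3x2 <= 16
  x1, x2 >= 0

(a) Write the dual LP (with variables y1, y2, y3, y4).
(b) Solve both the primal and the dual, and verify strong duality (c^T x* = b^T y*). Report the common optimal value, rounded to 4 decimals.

The standard primal-dual pair for 'max c^T x s.t. A x <= b, x >= 0' is:
  Dual:  min b^T y  s.t.  A^T y >= c,  y >= 0.

So the dual LP is:
  minimize  9y1 + 5y2 + 5y3 + 16y4
  subject to:
    y1 + y3 + 3y4 >= 3
    y2 + 2y3 + 3y4 >= 2
    y1, y2, y3, y4 >= 0

Solving the primal: x* = (5, 0).
  primal value c^T x* = 15.
Solving the dual: y* = (0, 0, 3, 0).
  dual value b^T y* = 15.
Strong duality: c^T x* = b^T y*. Confirmed.

15


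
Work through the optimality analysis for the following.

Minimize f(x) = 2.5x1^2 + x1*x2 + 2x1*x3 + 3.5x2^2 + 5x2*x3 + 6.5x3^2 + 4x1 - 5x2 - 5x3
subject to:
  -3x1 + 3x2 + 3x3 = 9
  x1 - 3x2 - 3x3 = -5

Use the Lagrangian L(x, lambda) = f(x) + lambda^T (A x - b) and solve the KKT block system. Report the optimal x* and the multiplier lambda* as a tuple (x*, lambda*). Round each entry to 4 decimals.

Form the Lagrangian:
  L(x, lambda) = (1/2) x^T Q x + c^T x + lambda^T (A x - b)
Stationarity (grad_x L = 0): Q x + c + A^T lambda = 0.
Primal feasibility: A x = b.

This gives the KKT block system:
  [ Q   A^T ] [ x     ]   [-c ]
  [ A    0  ] [ lambda ] = [ b ]

Solving the linear system:
  x*      = (-2, 0.6, 0.4)
  lambda* = (-2.4333, -2.7)
  f(x*)   = -2.3

x* = (-2, 0.6, 0.4), lambda* = (-2.4333, -2.7)


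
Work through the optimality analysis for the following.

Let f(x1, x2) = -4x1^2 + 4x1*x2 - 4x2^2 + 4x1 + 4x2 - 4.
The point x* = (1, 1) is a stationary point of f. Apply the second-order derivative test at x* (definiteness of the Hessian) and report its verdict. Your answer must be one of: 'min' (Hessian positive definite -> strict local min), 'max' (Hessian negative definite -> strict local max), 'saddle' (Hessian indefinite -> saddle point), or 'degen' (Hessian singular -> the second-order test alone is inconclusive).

Compute the Hessian H = grad^2 f:
  H = [[-8, 4], [4, -8]]
Verify stationarity: grad f(x*) = H x* + g = (0, 0).
Eigenvalues of H: -12, -4.
Both eigenvalues < 0, so H is negative definite -> x* is a strict local max.

max


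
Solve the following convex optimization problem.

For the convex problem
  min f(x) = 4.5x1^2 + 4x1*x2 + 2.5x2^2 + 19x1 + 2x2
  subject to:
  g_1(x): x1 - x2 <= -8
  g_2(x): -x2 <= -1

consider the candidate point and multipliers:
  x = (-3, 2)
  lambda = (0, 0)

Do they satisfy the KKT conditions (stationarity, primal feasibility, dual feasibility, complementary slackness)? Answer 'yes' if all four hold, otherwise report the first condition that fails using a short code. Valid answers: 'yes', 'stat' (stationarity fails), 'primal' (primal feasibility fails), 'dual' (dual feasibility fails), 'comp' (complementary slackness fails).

Gradient of f: grad f(x) = Q x + c = (0, 0)
Constraint values g_i(x) = a_i^T x - b_i:
  g_1((-3, 2)) = 3
  g_2((-3, 2)) = -1
Stationarity residual: grad f(x) + sum_i lambda_i a_i = (0, 0)
  -> stationarity OK
Primal feasibility (all g_i <= 0): FAILS
Dual feasibility (all lambda_i >= 0): OK
Complementary slackness (lambda_i * g_i(x) = 0 for all i): OK

Verdict: the first failing condition is primal_feasibility -> primal.

primal


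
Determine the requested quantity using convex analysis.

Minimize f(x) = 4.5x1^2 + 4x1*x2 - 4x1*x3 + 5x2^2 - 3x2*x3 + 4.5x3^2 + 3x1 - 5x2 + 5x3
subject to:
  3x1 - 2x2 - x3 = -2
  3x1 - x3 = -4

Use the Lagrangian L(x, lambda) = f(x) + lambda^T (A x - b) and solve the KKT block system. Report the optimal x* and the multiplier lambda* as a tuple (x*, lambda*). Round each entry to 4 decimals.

Form the Lagrangian:
  L(x, lambda) = (1/2) x^T Q x + c^T x + lambda^T (A x - b)
Stationarity (grad_x L = 0): Q x + c + A^T lambda = 0.
Primal feasibility: A x = b.

This gives the KKT block system:
  [ Q   A^T ] [ x     ]   [-c ]
  [ A    0  ] [ lambda ] = [ b ]

Solving the linear system:
  x*      = (-1.7424, -1, -1.2273)
  lambda* = (-9.1439, 13.0682)
  f(x*)   = 13.8106

x* = (-1.7424, -1, -1.2273), lambda* = (-9.1439, 13.0682)


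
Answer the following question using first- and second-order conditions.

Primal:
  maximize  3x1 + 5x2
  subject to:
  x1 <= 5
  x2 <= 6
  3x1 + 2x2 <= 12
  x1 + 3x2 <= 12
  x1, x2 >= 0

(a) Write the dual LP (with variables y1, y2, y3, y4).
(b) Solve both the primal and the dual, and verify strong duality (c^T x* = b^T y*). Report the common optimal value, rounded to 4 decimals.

The standard primal-dual pair for 'max c^T x s.t. A x <= b, x >= 0' is:
  Dual:  min b^T y  s.t.  A^T y >= c,  y >= 0.

So the dual LP is:
  minimize  5y1 + 6y2 + 12y3 + 12y4
  subject to:
    y1 + 3y3 + y4 >= 3
    y2 + 2y3 + 3y4 >= 5
    y1, y2, y3, y4 >= 0

Solving the primal: x* = (1.7143, 3.4286).
  primal value c^T x* = 22.2857.
Solving the dual: y* = (0, 0, 0.5714, 1.2857).
  dual value b^T y* = 22.2857.
Strong duality: c^T x* = b^T y*. Confirmed.

22.2857


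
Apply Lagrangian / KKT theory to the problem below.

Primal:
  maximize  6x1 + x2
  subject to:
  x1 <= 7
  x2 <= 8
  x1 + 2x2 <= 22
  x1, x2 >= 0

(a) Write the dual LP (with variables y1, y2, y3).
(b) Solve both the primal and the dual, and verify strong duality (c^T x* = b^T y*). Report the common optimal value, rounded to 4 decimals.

The standard primal-dual pair for 'max c^T x s.t. A x <= b, x >= 0' is:
  Dual:  min b^T y  s.t.  A^T y >= c,  y >= 0.

So the dual LP is:
  minimize  7y1 + 8y2 + 22y3
  subject to:
    y1 + y3 >= 6
    y2 + 2y3 >= 1
    y1, y2, y3 >= 0

Solving the primal: x* = (7, 7.5).
  primal value c^T x* = 49.5.
Solving the dual: y* = (5.5, 0, 0.5).
  dual value b^T y* = 49.5.
Strong duality: c^T x* = b^T y*. Confirmed.

49.5


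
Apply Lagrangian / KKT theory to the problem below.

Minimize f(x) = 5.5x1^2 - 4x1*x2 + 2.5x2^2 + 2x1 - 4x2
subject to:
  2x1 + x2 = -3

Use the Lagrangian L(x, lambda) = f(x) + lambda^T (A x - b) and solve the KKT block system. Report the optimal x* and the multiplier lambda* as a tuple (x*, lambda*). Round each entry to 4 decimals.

Form the Lagrangian:
  L(x, lambda) = (1/2) x^T Q x + c^T x + lambda^T (A x - b)
Stationarity (grad_x L = 0): Q x + c + A^T lambda = 0.
Primal feasibility: A x = b.

This gives the KKT block system:
  [ Q   A^T ] [ x     ]   [-c ]
  [ A    0  ] [ lambda ] = [ b ]

Solving the linear system:
  x*      = (-1.1064, -0.7872)
  lambda* = (3.5106)
  f(x*)   = 5.734

x* = (-1.1064, -0.7872), lambda* = (3.5106)


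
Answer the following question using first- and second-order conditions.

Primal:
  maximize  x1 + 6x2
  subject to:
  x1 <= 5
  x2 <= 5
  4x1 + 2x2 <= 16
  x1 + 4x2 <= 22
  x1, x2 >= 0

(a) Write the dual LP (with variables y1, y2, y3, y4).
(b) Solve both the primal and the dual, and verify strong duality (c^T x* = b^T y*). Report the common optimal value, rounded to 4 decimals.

The standard primal-dual pair for 'max c^T x s.t. A x <= b, x >= 0' is:
  Dual:  min b^T y  s.t.  A^T y >= c,  y >= 0.

So the dual LP is:
  minimize  5y1 + 5y2 + 16y3 + 22y4
  subject to:
    y1 + 4y3 + y4 >= 1
    y2 + 2y3 + 4y4 >= 6
    y1, y2, y3, y4 >= 0

Solving the primal: x* = (1.5, 5).
  primal value c^T x* = 31.5.
Solving the dual: y* = (0, 5.5, 0.25, 0).
  dual value b^T y* = 31.5.
Strong duality: c^T x* = b^T y*. Confirmed.

31.5


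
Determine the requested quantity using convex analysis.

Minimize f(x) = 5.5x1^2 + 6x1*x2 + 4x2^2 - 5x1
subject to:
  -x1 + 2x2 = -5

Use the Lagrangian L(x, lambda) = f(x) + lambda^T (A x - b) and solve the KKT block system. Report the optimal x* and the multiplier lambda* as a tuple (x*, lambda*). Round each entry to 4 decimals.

Form the Lagrangian:
  L(x, lambda) = (1/2) x^T Q x + c^T x + lambda^T (A x - b)
Stationarity (grad_x L = 0): Q x + c + A^T lambda = 0.
Primal feasibility: A x = b.

This gives the KKT block system:
  [ Q   A^T ] [ x     ]   [-c ]
  [ A    0  ] [ lambda ] = [ b ]

Solving the linear system:
  x*      = (1.5789, -1.7105)
  lambda* = (2.1053)
  f(x*)   = 1.3158

x* = (1.5789, -1.7105), lambda* = (2.1053)


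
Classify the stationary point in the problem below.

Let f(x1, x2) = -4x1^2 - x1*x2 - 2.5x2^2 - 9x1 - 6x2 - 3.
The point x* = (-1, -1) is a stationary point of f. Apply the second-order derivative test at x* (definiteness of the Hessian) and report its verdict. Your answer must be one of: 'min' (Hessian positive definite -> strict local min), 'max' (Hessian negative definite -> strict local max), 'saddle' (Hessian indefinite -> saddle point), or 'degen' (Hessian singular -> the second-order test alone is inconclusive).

Compute the Hessian H = grad^2 f:
  H = [[-8, -1], [-1, -5]]
Verify stationarity: grad f(x*) = H x* + g = (0, 0).
Eigenvalues of H: -8.3028, -4.6972.
Both eigenvalues < 0, so H is negative definite -> x* is a strict local max.

max


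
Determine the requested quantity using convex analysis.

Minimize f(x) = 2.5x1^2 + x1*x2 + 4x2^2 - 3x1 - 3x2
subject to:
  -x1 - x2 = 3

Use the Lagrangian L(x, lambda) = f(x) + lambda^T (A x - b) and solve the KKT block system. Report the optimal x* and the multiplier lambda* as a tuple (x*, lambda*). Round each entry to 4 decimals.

Form the Lagrangian:
  L(x, lambda) = (1/2) x^T Q x + c^T x + lambda^T (A x - b)
Stationarity (grad_x L = 0): Q x + c + A^T lambda = 0.
Primal feasibility: A x = b.

This gives the KKT block system:
  [ Q   A^T ] [ x     ]   [-c ]
  [ A    0  ] [ lambda ] = [ b ]

Solving the linear system:
  x*      = (-1.9091, -1.0909)
  lambda* = (-13.6364)
  f(x*)   = 24.9545

x* = (-1.9091, -1.0909), lambda* = (-13.6364)


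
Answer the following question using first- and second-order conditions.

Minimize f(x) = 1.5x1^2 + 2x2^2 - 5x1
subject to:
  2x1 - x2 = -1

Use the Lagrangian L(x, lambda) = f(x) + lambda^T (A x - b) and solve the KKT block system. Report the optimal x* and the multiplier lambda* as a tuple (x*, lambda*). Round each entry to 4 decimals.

Form the Lagrangian:
  L(x, lambda) = (1/2) x^T Q x + c^T x + lambda^T (A x - b)
Stationarity (grad_x L = 0): Q x + c + A^T lambda = 0.
Primal feasibility: A x = b.

This gives the KKT block system:
  [ Q   A^T ] [ x     ]   [-c ]
  [ A    0  ] [ lambda ] = [ b ]

Solving the linear system:
  x*      = (-0.1579, 0.6842)
  lambda* = (2.7368)
  f(x*)   = 1.7632

x* = (-0.1579, 0.6842), lambda* = (2.7368)


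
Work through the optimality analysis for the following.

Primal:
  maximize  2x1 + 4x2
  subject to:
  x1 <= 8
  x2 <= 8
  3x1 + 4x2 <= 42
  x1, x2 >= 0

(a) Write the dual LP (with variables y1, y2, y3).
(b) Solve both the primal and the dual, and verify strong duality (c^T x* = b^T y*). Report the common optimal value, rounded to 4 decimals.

The standard primal-dual pair for 'max c^T x s.t. A x <= b, x >= 0' is:
  Dual:  min b^T y  s.t.  A^T y >= c,  y >= 0.

So the dual LP is:
  minimize  8y1 + 8y2 + 42y3
  subject to:
    y1 + 3y3 >= 2
    y2 + 4y3 >= 4
    y1, y2, y3 >= 0

Solving the primal: x* = (3.3333, 8).
  primal value c^T x* = 38.6667.
Solving the dual: y* = (0, 1.3333, 0.6667).
  dual value b^T y* = 38.6667.
Strong duality: c^T x* = b^T y*. Confirmed.

38.6667


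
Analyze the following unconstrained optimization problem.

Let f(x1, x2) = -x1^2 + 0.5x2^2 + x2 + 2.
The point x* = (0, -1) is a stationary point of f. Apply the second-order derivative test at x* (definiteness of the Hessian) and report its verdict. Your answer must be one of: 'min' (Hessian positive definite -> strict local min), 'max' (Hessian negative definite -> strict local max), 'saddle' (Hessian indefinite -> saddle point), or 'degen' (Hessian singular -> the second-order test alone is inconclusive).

Compute the Hessian H = grad^2 f:
  H = [[-2, 0], [0, 1]]
Verify stationarity: grad f(x*) = H x* + g = (0, 0).
Eigenvalues of H: -2, 1.
Eigenvalues have mixed signs, so H is indefinite -> x* is a saddle point.

saddle


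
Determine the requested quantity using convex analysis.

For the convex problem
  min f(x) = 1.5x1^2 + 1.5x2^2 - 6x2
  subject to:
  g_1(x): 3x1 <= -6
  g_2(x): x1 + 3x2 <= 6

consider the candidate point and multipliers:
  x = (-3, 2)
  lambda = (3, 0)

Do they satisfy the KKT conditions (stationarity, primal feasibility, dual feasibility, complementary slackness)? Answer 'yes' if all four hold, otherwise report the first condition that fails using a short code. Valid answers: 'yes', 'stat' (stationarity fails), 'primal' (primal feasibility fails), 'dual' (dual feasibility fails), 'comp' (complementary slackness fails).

Gradient of f: grad f(x) = Q x + c = (-9, 0)
Constraint values g_i(x) = a_i^T x - b_i:
  g_1((-3, 2)) = -3
  g_2((-3, 2)) = -3
Stationarity residual: grad f(x) + sum_i lambda_i a_i = (0, 0)
  -> stationarity OK
Primal feasibility (all g_i <= 0): OK
Dual feasibility (all lambda_i >= 0): OK
Complementary slackness (lambda_i * g_i(x) = 0 for all i): FAILS

Verdict: the first failing condition is complementary_slackness -> comp.

comp


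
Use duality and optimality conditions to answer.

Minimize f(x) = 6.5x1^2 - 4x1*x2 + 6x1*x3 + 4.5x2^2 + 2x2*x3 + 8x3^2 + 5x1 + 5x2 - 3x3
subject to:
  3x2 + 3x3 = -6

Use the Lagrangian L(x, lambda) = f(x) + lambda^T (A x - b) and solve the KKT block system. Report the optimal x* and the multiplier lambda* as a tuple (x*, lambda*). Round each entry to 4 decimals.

Form the Lagrangian:
  L(x, lambda) = (1/2) x^T Q x + c^T x + lambda^T (A x - b)
Stationarity (grad_x L = 0): Q x + c + A^T lambda = 0.
Primal feasibility: A x = b.

This gives the KKT block system:
  [ Q   A^T ] [ x     ]   [-c ]
  [ A    0  ] [ lambda ] = [ b ]

Solving the linear system:
  x*      = (-1.2312, -2.3006, 0.3006)
  lambda* = (3.3931)
  f(x*)   = 0.8988

x* = (-1.2312, -2.3006, 0.3006), lambda* = (3.3931)


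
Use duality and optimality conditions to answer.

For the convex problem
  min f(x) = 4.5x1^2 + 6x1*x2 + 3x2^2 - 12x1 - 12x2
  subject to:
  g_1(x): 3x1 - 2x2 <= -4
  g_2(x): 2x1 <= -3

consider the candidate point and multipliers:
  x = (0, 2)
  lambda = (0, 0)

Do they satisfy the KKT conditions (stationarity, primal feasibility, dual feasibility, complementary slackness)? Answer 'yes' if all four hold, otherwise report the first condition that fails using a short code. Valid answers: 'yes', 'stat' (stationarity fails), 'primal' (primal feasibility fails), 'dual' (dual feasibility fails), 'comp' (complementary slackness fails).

Gradient of f: grad f(x) = Q x + c = (0, 0)
Constraint values g_i(x) = a_i^T x - b_i:
  g_1((0, 2)) = 0
  g_2((0, 2)) = 3
Stationarity residual: grad f(x) + sum_i lambda_i a_i = (0, 0)
  -> stationarity OK
Primal feasibility (all g_i <= 0): FAILS
Dual feasibility (all lambda_i >= 0): OK
Complementary slackness (lambda_i * g_i(x) = 0 for all i): OK

Verdict: the first failing condition is primal_feasibility -> primal.

primal


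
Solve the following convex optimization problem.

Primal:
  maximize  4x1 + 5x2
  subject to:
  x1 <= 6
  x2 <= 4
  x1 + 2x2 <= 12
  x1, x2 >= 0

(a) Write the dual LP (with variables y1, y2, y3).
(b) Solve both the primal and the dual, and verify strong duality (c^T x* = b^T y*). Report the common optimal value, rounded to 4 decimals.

The standard primal-dual pair for 'max c^T x s.t. A x <= b, x >= 0' is:
  Dual:  min b^T y  s.t.  A^T y >= c,  y >= 0.

So the dual LP is:
  minimize  6y1 + 4y2 + 12y3
  subject to:
    y1 + y3 >= 4
    y2 + 2y3 >= 5
    y1, y2, y3 >= 0

Solving the primal: x* = (6, 3).
  primal value c^T x* = 39.
Solving the dual: y* = (1.5, 0, 2.5).
  dual value b^T y* = 39.
Strong duality: c^T x* = b^T y*. Confirmed.

39


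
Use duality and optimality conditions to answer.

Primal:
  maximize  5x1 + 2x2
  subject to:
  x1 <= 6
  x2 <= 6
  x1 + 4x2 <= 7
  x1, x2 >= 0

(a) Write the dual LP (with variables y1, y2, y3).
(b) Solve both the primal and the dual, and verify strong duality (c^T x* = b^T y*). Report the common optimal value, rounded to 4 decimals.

The standard primal-dual pair for 'max c^T x s.t. A x <= b, x >= 0' is:
  Dual:  min b^T y  s.t.  A^T y >= c,  y >= 0.

So the dual LP is:
  minimize  6y1 + 6y2 + 7y3
  subject to:
    y1 + y3 >= 5
    y2 + 4y3 >= 2
    y1, y2, y3 >= 0

Solving the primal: x* = (6, 0.25).
  primal value c^T x* = 30.5.
Solving the dual: y* = (4.5, 0, 0.5).
  dual value b^T y* = 30.5.
Strong duality: c^T x* = b^T y*. Confirmed.

30.5


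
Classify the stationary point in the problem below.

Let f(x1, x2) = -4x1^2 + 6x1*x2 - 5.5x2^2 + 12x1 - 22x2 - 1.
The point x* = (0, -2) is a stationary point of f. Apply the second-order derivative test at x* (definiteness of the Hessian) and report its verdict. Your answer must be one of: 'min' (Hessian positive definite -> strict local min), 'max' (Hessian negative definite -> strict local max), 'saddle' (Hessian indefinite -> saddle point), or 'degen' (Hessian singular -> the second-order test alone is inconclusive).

Compute the Hessian H = grad^2 f:
  H = [[-8, 6], [6, -11]]
Verify stationarity: grad f(x*) = H x* + g = (0, 0).
Eigenvalues of H: -15.6847, -3.3153.
Both eigenvalues < 0, so H is negative definite -> x* is a strict local max.

max


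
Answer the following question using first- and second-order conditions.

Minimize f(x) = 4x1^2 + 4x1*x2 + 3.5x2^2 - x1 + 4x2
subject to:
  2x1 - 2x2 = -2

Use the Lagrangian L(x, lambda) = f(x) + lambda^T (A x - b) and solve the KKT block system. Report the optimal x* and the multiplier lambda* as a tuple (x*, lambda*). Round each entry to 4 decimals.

Form the Lagrangian:
  L(x, lambda) = (1/2) x^T Q x + c^T x + lambda^T (A x - b)
Stationarity (grad_x L = 0): Q x + c + A^T lambda = 0.
Primal feasibility: A x = b.

This gives the KKT block system:
  [ Q   A^T ] [ x     ]   [-c ]
  [ A    0  ] [ lambda ] = [ b ]

Solving the linear system:
  x*      = (-0.6087, 0.3913)
  lambda* = (2.1522)
  f(x*)   = 3.2391

x* = (-0.6087, 0.3913), lambda* = (2.1522)


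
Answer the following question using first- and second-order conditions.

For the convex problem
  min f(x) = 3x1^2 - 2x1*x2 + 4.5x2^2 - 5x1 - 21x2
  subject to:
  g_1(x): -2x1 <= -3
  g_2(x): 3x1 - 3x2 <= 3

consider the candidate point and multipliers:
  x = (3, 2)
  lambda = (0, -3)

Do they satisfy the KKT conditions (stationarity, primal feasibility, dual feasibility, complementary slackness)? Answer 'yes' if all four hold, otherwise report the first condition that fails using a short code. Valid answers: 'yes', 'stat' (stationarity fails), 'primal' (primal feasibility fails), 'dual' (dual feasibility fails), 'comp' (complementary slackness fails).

Gradient of f: grad f(x) = Q x + c = (9, -9)
Constraint values g_i(x) = a_i^T x - b_i:
  g_1((3, 2)) = -3
  g_2((3, 2)) = 0
Stationarity residual: grad f(x) + sum_i lambda_i a_i = (0, 0)
  -> stationarity OK
Primal feasibility (all g_i <= 0): OK
Dual feasibility (all lambda_i >= 0): FAILS
Complementary slackness (lambda_i * g_i(x) = 0 for all i): OK

Verdict: the first failing condition is dual_feasibility -> dual.

dual


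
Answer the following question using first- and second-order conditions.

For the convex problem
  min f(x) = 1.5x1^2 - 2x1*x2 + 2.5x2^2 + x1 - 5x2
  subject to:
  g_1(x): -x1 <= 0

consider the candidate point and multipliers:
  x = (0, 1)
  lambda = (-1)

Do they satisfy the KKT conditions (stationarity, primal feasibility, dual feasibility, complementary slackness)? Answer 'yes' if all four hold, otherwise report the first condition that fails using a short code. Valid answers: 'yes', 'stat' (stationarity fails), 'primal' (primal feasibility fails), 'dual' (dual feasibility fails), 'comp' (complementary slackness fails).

Gradient of f: grad f(x) = Q x + c = (-1, 0)
Constraint values g_i(x) = a_i^T x - b_i:
  g_1((0, 1)) = 0
Stationarity residual: grad f(x) + sum_i lambda_i a_i = (0, 0)
  -> stationarity OK
Primal feasibility (all g_i <= 0): OK
Dual feasibility (all lambda_i >= 0): FAILS
Complementary slackness (lambda_i * g_i(x) = 0 for all i): OK

Verdict: the first failing condition is dual_feasibility -> dual.

dual


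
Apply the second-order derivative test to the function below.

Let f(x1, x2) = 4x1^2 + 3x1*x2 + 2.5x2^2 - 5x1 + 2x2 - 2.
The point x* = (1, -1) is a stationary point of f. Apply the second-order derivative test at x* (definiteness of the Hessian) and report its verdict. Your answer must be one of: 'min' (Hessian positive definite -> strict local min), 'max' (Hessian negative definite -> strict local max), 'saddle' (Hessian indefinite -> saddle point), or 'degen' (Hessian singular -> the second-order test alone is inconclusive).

Compute the Hessian H = grad^2 f:
  H = [[8, 3], [3, 5]]
Verify stationarity: grad f(x*) = H x* + g = (0, 0).
Eigenvalues of H: 3.1459, 9.8541.
Both eigenvalues > 0, so H is positive definite -> x* is a strict local min.

min


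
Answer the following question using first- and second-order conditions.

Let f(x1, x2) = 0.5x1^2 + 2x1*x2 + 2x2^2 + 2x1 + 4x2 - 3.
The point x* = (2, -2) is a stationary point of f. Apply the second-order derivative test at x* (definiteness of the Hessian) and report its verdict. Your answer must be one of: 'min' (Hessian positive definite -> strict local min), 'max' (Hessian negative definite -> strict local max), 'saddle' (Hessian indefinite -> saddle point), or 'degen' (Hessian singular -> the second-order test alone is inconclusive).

Compute the Hessian H = grad^2 f:
  H = [[1, 2], [2, 4]]
Verify stationarity: grad f(x*) = H x* + g = (0, 0).
Eigenvalues of H: 0, 5.
H has a zero eigenvalue (singular; positive semidefinite but not definite), so H is neither positive definite, negative definite, nor indefinite. The second-order test alone is inconclusive -> degen.
(Indeed, f is constant along the null direction of H through x*, so x* is not a strict local extremum.)

degen


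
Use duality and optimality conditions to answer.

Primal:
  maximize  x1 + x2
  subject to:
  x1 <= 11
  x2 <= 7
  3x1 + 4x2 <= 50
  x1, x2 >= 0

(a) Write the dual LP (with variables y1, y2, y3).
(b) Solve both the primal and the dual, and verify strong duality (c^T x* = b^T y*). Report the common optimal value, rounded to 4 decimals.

The standard primal-dual pair for 'max c^T x s.t. A x <= b, x >= 0' is:
  Dual:  min b^T y  s.t.  A^T y >= c,  y >= 0.

So the dual LP is:
  minimize  11y1 + 7y2 + 50y3
  subject to:
    y1 + 3y3 >= 1
    y2 + 4y3 >= 1
    y1, y2, y3 >= 0

Solving the primal: x* = (11, 4.25).
  primal value c^T x* = 15.25.
Solving the dual: y* = (0.25, 0, 0.25).
  dual value b^T y* = 15.25.
Strong duality: c^T x* = b^T y*. Confirmed.

15.25


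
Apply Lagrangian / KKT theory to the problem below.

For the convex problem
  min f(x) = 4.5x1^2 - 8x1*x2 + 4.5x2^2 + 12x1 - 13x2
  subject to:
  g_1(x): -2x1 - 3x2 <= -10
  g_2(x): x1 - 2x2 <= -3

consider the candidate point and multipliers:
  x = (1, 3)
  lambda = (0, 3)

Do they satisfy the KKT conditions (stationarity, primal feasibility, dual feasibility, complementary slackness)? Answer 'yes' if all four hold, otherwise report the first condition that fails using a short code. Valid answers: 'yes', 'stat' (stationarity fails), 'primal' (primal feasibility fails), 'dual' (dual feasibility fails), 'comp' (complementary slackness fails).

Gradient of f: grad f(x) = Q x + c = (-3, 6)
Constraint values g_i(x) = a_i^T x - b_i:
  g_1((1, 3)) = -1
  g_2((1, 3)) = -2
Stationarity residual: grad f(x) + sum_i lambda_i a_i = (0, 0)
  -> stationarity OK
Primal feasibility (all g_i <= 0): OK
Dual feasibility (all lambda_i >= 0): OK
Complementary slackness (lambda_i * g_i(x) = 0 for all i): FAILS

Verdict: the first failing condition is complementary_slackness -> comp.

comp


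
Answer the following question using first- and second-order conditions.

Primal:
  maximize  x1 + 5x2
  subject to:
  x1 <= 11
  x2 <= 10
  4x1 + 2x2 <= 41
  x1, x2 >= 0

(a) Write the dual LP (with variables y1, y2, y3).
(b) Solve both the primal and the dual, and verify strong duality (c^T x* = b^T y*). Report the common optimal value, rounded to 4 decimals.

The standard primal-dual pair for 'max c^T x s.t. A x <= b, x >= 0' is:
  Dual:  min b^T y  s.t.  A^T y >= c,  y >= 0.

So the dual LP is:
  minimize  11y1 + 10y2 + 41y3
  subject to:
    y1 + 4y3 >= 1
    y2 + 2y3 >= 5
    y1, y2, y3 >= 0

Solving the primal: x* = (5.25, 10).
  primal value c^T x* = 55.25.
Solving the dual: y* = (0, 4.5, 0.25).
  dual value b^T y* = 55.25.
Strong duality: c^T x* = b^T y*. Confirmed.

55.25


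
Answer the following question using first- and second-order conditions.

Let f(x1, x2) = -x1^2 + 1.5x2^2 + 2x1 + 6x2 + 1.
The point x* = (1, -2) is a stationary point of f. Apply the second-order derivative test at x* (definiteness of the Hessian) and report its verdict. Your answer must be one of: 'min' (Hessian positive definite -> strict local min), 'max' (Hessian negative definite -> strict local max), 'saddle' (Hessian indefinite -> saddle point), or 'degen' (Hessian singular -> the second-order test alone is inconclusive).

Compute the Hessian H = grad^2 f:
  H = [[-2, 0], [0, 3]]
Verify stationarity: grad f(x*) = H x* + g = (0, 0).
Eigenvalues of H: -2, 3.
Eigenvalues have mixed signs, so H is indefinite -> x* is a saddle point.

saddle


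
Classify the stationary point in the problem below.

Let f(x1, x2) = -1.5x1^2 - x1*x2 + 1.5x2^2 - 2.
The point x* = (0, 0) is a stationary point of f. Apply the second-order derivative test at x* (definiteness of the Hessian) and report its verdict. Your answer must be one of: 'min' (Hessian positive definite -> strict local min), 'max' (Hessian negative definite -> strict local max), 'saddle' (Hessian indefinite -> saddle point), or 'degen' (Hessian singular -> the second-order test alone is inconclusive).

Compute the Hessian H = grad^2 f:
  H = [[-3, -1], [-1, 3]]
Verify stationarity: grad f(x*) = H x* + g = (0, 0).
Eigenvalues of H: -3.1623, 3.1623.
Eigenvalues have mixed signs, so H is indefinite -> x* is a saddle point.

saddle


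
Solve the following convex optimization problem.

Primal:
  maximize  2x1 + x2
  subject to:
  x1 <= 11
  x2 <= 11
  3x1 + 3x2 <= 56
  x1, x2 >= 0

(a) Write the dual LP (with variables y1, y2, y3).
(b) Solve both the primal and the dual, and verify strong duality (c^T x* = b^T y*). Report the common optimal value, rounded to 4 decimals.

The standard primal-dual pair for 'max c^T x s.t. A x <= b, x >= 0' is:
  Dual:  min b^T y  s.t.  A^T y >= c,  y >= 0.

So the dual LP is:
  minimize  11y1 + 11y2 + 56y3
  subject to:
    y1 + 3y3 >= 2
    y2 + 3y3 >= 1
    y1, y2, y3 >= 0

Solving the primal: x* = (11, 7.6667).
  primal value c^T x* = 29.6667.
Solving the dual: y* = (1, 0, 0.3333).
  dual value b^T y* = 29.6667.
Strong duality: c^T x* = b^T y*. Confirmed.

29.6667


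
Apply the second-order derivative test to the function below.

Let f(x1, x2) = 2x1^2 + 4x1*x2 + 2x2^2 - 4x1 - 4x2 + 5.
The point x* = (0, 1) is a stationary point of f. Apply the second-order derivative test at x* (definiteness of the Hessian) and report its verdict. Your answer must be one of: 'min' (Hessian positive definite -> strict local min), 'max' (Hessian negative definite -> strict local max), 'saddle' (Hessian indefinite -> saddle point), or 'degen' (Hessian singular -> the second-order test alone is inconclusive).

Compute the Hessian H = grad^2 f:
  H = [[4, 4], [4, 4]]
Verify stationarity: grad f(x*) = H x* + g = (0, 0).
Eigenvalues of H: 0, 8.
H has a zero eigenvalue (singular; positive semidefinite but not definite), so H is neither positive definite, negative definite, nor indefinite. The second-order test alone is inconclusive -> degen.
(Indeed, f is constant along the null direction of H through x*, so x* is not a strict local extremum.)

degen


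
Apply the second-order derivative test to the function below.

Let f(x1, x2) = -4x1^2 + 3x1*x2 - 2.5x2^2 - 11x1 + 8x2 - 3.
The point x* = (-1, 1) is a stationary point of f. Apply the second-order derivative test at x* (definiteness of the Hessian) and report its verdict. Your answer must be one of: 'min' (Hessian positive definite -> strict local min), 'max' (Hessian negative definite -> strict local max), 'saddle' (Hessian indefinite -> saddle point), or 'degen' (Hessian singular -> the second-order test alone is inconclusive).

Compute the Hessian H = grad^2 f:
  H = [[-8, 3], [3, -5]]
Verify stationarity: grad f(x*) = H x* + g = (0, 0).
Eigenvalues of H: -9.8541, -3.1459.
Both eigenvalues < 0, so H is negative definite -> x* is a strict local max.

max


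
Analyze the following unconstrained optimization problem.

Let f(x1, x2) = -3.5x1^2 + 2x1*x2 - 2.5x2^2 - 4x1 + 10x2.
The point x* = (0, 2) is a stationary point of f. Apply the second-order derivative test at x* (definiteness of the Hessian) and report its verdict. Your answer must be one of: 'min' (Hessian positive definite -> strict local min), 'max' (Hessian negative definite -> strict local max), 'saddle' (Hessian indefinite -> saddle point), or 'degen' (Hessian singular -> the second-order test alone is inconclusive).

Compute the Hessian H = grad^2 f:
  H = [[-7, 2], [2, -5]]
Verify stationarity: grad f(x*) = H x* + g = (0, 0).
Eigenvalues of H: -8.2361, -3.7639.
Both eigenvalues < 0, so H is negative definite -> x* is a strict local max.

max


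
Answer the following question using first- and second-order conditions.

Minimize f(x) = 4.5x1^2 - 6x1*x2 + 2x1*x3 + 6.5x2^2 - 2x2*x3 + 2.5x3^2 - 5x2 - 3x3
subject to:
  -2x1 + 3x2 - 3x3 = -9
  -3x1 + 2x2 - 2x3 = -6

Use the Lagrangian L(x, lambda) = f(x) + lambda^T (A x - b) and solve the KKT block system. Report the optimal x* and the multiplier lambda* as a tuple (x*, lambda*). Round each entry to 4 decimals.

Form the Lagrangian:
  L(x, lambda) = (1/2) x^T Q x + c^T x + lambda^T (A x - b)
Stationarity (grad_x L = 0): Q x + c + A^T lambda = 0.
Primal feasibility: A x = b.

This gives the KKT block system:
  [ Q   A^T ] [ x     ]   [-c ]
  [ A    0  ] [ lambda ] = [ b ]

Solving the linear system:
  x*      = (0, -0.0714, 2.9286)
  lambda* = (4.5571, -0.9429)
  f(x*)   = 13.4643

x* = (0, -0.0714, 2.9286), lambda* = (4.5571, -0.9429)


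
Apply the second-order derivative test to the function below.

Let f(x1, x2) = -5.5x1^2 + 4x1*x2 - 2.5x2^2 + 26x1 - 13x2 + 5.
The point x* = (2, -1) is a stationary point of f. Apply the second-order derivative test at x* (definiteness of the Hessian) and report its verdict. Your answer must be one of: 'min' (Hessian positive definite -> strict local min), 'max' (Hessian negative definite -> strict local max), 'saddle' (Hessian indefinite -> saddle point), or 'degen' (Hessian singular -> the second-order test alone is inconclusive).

Compute the Hessian H = grad^2 f:
  H = [[-11, 4], [4, -5]]
Verify stationarity: grad f(x*) = H x* + g = (0, 0).
Eigenvalues of H: -13, -3.
Both eigenvalues < 0, so H is negative definite -> x* is a strict local max.

max


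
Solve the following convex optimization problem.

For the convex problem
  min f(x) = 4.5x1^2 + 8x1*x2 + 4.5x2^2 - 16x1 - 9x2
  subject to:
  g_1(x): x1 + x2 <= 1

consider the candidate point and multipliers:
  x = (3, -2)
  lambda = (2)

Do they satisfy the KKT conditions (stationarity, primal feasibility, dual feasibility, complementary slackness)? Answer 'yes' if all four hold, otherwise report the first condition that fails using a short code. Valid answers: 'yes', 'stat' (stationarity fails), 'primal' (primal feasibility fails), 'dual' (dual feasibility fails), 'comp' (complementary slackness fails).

Gradient of f: grad f(x) = Q x + c = (-5, -3)
Constraint values g_i(x) = a_i^T x - b_i:
  g_1((3, -2)) = 0
Stationarity residual: grad f(x) + sum_i lambda_i a_i = (-3, -1)
  -> stationarity FAILS
Primal feasibility (all g_i <= 0): OK
Dual feasibility (all lambda_i >= 0): OK
Complementary slackness (lambda_i * g_i(x) = 0 for all i): OK

Verdict: the first failing condition is stationarity -> stat.

stat


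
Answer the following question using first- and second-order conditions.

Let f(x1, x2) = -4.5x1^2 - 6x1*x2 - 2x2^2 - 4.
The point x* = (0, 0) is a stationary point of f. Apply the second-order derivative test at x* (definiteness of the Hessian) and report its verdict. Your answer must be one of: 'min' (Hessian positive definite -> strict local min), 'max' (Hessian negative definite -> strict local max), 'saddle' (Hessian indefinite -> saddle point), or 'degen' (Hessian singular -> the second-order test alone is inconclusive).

Compute the Hessian H = grad^2 f:
  H = [[-9, -6], [-6, -4]]
Verify stationarity: grad f(x*) = H x* + g = (0, 0).
Eigenvalues of H: -13, 0.
H has a zero eigenvalue (singular; negative semidefinite but not definite), so H is neither positive definite, negative definite, nor indefinite. The second-order test alone is inconclusive -> degen.
(Indeed, f is constant along the null direction of H through x*, so x* is not a strict local extremum.)

degen


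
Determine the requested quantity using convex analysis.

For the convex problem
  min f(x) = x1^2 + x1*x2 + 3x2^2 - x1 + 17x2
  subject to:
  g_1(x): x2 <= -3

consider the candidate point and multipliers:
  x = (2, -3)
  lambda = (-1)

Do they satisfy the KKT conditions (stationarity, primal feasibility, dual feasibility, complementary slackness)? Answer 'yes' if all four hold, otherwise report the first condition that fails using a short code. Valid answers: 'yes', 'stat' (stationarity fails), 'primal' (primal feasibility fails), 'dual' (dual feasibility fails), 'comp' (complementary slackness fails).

Gradient of f: grad f(x) = Q x + c = (0, 1)
Constraint values g_i(x) = a_i^T x - b_i:
  g_1((2, -3)) = 0
Stationarity residual: grad f(x) + sum_i lambda_i a_i = (0, 0)
  -> stationarity OK
Primal feasibility (all g_i <= 0): OK
Dual feasibility (all lambda_i >= 0): FAILS
Complementary slackness (lambda_i * g_i(x) = 0 for all i): OK

Verdict: the first failing condition is dual_feasibility -> dual.

dual


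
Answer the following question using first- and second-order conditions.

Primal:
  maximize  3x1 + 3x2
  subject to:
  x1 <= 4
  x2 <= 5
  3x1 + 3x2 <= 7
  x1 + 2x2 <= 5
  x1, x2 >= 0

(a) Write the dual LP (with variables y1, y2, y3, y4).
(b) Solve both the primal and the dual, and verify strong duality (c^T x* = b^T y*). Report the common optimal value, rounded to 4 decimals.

The standard primal-dual pair for 'max c^T x s.t. A x <= b, x >= 0' is:
  Dual:  min b^T y  s.t.  A^T y >= c,  y >= 0.

So the dual LP is:
  minimize  4y1 + 5y2 + 7y3 + 5y4
  subject to:
    y1 + 3y3 + y4 >= 3
    y2 + 3y3 + 2y4 >= 3
    y1, y2, y3, y4 >= 0

Solving the primal: x* = (2.3333, 0).
  primal value c^T x* = 7.
Solving the dual: y* = (0, 0, 1, 0).
  dual value b^T y* = 7.
Strong duality: c^T x* = b^T y*. Confirmed.

7


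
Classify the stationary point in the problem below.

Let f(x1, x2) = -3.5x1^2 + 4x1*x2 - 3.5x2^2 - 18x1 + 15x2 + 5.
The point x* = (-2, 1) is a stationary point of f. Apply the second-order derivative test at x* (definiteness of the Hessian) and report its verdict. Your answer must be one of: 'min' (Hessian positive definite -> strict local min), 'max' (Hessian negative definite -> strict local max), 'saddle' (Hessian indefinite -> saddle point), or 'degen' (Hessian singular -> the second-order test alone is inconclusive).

Compute the Hessian H = grad^2 f:
  H = [[-7, 4], [4, -7]]
Verify stationarity: grad f(x*) = H x* + g = (0, 0).
Eigenvalues of H: -11, -3.
Both eigenvalues < 0, so H is negative definite -> x* is a strict local max.

max


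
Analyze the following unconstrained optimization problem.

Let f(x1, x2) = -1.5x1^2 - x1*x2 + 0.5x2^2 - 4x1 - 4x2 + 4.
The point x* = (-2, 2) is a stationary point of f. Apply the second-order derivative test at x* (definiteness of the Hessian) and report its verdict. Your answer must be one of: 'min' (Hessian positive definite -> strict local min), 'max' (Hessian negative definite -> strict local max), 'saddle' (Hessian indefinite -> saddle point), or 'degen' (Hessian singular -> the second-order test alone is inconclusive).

Compute the Hessian H = grad^2 f:
  H = [[-3, -1], [-1, 1]]
Verify stationarity: grad f(x*) = H x* + g = (0, 0).
Eigenvalues of H: -3.2361, 1.2361.
Eigenvalues have mixed signs, so H is indefinite -> x* is a saddle point.

saddle
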